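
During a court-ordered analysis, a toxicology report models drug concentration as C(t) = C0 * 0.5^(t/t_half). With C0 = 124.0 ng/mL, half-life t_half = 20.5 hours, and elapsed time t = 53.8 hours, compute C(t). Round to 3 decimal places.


Drug concentration decay:
Number of half-lives = t / t_half = 53.8 / 20.5 = 2.62439
Decay factor = 0.5^2.62439 = 0.1621735
C(t) = 124.0 * 0.1621735 = 20.110 ng/mL

20.110


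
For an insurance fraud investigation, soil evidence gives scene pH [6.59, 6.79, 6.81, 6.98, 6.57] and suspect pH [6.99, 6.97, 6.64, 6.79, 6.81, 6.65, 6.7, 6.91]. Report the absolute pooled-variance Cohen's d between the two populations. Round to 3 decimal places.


Pooled-variance Cohen's d for soil pH comparison:
Scene mean = 33.74 / 5 = 6.748
Suspect mean = 54.46 / 8 = 6.8075
Scene sample variance s_s^2 = 0.02902
Suspect sample variance s_c^2 = 0.019279
Pooled variance = ((n_s-1)*s_s^2 + (n_c-1)*s_c^2) / (n_s + n_c - 2) = 0.022821
Pooled SD = sqrt(0.022821) = 0.151066
Mean difference = -0.0595
|d| = |-0.0595| / 0.151066 = 0.394

0.394


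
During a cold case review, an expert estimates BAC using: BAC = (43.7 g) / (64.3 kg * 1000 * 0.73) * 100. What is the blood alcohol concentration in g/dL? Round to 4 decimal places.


Applying the Widmark formula:
BAC = (dose_g / (body_wt * 1000 * r)) * 100
Denominator = 64.3 * 1000 * 0.73 = 46939
BAC = (43.7 / 46939) * 100
BAC = 0.0931 g/dL

0.0931


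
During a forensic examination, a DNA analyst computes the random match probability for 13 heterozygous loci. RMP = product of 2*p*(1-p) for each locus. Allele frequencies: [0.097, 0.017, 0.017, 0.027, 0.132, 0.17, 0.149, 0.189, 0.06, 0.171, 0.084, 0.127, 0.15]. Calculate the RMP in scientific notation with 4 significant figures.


Computing RMP for 13 loci:
Locus 1: 2 * 0.097 * 0.903 = 0.175182
Locus 2: 2 * 0.017 * 0.983 = 0.033422
Locus 3: 2 * 0.017 * 0.983 = 0.033422
Locus 4: 2 * 0.027 * 0.973 = 0.052542
Locus 5: 2 * 0.132 * 0.868 = 0.229152
Locus 6: 2 * 0.17 * 0.83 = 0.2822
Locus 7: 2 * 0.149 * 0.851 = 0.253598
Locus 8: 2 * 0.189 * 0.811 = 0.306558
Locus 9: 2 * 0.06 * 0.94 = 0.1128
Locus 10: 2 * 0.171 * 0.829 = 0.283518
Locus 11: 2 * 0.084 * 0.916 = 0.153888
Locus 12: 2 * 0.127 * 0.873 = 0.221742
Locus 13: 2 * 0.15 * 0.85 = 0.255
RMP = 1.438e-11

1.438e-11


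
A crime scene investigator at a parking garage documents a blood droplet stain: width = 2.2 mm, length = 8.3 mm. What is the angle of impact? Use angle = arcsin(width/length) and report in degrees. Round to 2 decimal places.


Blood spatter impact angle calculation:
width / length = 2.2 / 8.3 = 0.26506
angle = arcsin(0.26506)
angle = 15.37 degrees

15.37


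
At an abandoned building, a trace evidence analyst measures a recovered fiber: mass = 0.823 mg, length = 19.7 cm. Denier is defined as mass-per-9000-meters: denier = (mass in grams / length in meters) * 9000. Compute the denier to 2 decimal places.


Denier calculation:
Mass in grams = 0.823 mg / 1000 = 0.000823 g
Length in meters = 19.7 cm / 100 = 0.197 m
Linear density = mass / length = 0.000823 / 0.197 = 0.00417766 g/m
Denier = (g/m) * 9000 = 0.00417766 * 9000 = 37.60

37.60


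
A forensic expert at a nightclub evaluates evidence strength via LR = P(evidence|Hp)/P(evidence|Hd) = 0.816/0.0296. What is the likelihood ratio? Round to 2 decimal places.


Likelihood ratio calculation:
LR = P(E|Hp) / P(E|Hd)
LR = 0.816 / 0.0296
LR = 27.57

27.57


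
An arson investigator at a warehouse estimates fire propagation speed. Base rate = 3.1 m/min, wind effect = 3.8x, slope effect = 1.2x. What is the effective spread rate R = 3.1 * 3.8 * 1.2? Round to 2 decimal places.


Fire spread rate calculation:
R = R0 * wind_factor * slope_factor
= 3.1 * 3.8 * 1.2
= 11.78 * 1.2
= 14.14 m/min

14.14


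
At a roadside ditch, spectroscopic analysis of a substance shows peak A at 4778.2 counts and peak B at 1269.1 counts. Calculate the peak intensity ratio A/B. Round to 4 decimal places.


Spectral peak ratio:
Peak A = 4778.2 counts
Peak B = 1269.1 counts
Ratio = 4778.2 / 1269.1 = 3.7650

3.7650


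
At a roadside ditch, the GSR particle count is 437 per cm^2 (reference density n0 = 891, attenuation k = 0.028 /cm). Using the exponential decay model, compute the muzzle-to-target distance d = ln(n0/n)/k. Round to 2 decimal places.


GSR distance calculation:
n0/n = 891 / 437 = 2.038902
ln(n0/n) = 0.712411
d = 0.712411 / 0.028 = 25.44 cm

25.44


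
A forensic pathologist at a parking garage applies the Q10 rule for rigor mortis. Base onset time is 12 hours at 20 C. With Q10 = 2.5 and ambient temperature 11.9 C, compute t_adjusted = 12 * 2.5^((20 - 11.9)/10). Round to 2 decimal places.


Rigor mortis time adjustment:
Exponent = (T_ref - T_actual) / 10 = (20 - 11.9) / 10 = 0.81
Q10 factor = 2.5^0.81 = 2.10054
t_adjusted = 12 * 2.10054 = 25.21 hours

25.21


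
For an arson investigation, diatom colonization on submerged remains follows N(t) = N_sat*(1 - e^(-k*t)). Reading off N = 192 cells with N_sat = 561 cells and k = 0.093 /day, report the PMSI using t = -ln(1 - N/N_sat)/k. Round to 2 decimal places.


PMSI from diatom colonization curve:
N / N_sat = 192 / 561 = 0.342246
1 - N/N_sat = 0.657754
ln(1 - N/N_sat) = -0.418924
t = -ln(1 - N/N_sat) / k = -(-0.418924) / 0.093 = 4.50 days

4.50


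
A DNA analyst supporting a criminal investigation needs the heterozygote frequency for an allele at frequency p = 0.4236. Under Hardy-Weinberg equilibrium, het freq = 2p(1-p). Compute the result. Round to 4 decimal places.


Hardy-Weinberg heterozygote frequency:
q = 1 - p = 1 - 0.4236 = 0.5764
2pq = 2 * 0.4236 * 0.5764 = 0.4883

0.4883


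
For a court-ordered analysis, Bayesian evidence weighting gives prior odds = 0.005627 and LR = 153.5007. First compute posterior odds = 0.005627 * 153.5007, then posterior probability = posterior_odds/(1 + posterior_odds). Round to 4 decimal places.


Bayesian evidence evaluation:
Posterior odds = prior_odds * LR = 0.005627 * 153.5007 = 0.8637484
Posterior probability = posterior_odds / (1 + posterior_odds)
= 0.8637484 / (1 + 0.8637484)
= 0.8637484 / 1.8637484
= 0.4634

0.4634


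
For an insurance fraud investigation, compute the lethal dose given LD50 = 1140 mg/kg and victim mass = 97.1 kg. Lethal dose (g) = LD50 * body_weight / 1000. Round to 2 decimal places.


Lethal dose calculation:
Lethal dose = LD50 * body_weight / 1000
= 1140 * 97.1 / 1000
= 110694 / 1000
= 110.69 g

110.69


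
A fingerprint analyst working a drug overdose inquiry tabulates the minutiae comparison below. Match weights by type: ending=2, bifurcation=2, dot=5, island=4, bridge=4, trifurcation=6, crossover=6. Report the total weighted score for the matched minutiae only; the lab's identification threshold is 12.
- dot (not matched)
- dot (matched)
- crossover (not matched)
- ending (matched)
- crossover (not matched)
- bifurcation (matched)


Weighted minutiae match score:
  dot: not matched, +0
  dot: matched, +5 (running total 5)
  crossover: not matched, +0
  ending: matched, +2 (running total 7)
  crossover: not matched, +0
  bifurcation: matched, +2 (running total 9)
Total score = 9
Threshold = 12; verdict = inconclusive

9


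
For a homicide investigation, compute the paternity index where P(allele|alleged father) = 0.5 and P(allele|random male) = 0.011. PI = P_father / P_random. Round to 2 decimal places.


Paternity Index calculation:
PI = P(allele|father) / P(allele|random)
PI = 0.5 / 0.011
PI = 45.45

45.45


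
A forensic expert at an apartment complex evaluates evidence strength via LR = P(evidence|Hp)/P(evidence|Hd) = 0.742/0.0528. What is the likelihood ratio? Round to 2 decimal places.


Likelihood ratio calculation:
LR = P(E|Hp) / P(E|Hd)
LR = 0.742 / 0.0528
LR = 14.05

14.05


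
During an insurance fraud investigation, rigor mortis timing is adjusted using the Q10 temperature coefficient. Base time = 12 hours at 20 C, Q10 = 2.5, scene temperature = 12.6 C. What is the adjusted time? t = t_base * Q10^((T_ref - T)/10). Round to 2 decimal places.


Rigor mortis time adjustment:
Exponent = (T_ref - T_actual) / 10 = (20 - 12.6) / 10 = 0.74
Q10 factor = 2.5^0.74 = 1.97004
t_adjusted = 12 * 1.97004 = 23.64 hours

23.64


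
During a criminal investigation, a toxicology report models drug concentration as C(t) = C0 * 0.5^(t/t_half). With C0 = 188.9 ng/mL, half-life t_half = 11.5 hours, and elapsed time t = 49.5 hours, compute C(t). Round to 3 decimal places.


Drug concentration decay:
Number of half-lives = t / t_half = 49.5 / 11.5 = 4.304348
Decay factor = 0.5^4.304348 = 0.05061301
C(t) = 188.9 * 0.05061301 = 9.561 ng/mL

9.561


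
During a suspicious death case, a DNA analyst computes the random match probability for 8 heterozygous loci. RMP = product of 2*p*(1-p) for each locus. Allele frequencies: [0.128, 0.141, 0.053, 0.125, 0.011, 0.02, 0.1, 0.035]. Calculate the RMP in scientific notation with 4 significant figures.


Computing RMP for 8 loci:
Locus 1: 2 * 0.128 * 0.872 = 0.223232
Locus 2: 2 * 0.141 * 0.859 = 0.242238
Locus 3: 2 * 0.053 * 0.947 = 0.100382
Locus 4: 2 * 0.125 * 0.875 = 0.21875
Locus 5: 2 * 0.011 * 0.989 = 0.021758
Locus 6: 2 * 0.02 * 0.98 = 0.0392
Locus 7: 2 * 0.1 * 0.9 = 0.18
Locus 8: 2 * 0.035 * 0.965 = 0.06755
RMP = 1.231e-08

1.231e-08


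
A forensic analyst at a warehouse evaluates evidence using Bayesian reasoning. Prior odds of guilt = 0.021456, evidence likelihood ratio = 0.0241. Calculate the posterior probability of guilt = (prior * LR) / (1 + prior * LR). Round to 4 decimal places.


Bayesian evidence evaluation:
Posterior odds = prior_odds * LR = 0.021456 * 0.0241 = 0.0005170896
Posterior probability = posterior_odds / (1 + posterior_odds)
= 0.0005170896 / (1 + 0.0005170896)
= 0.0005170896 / 1.0005170896
= 0.0005

0.0005


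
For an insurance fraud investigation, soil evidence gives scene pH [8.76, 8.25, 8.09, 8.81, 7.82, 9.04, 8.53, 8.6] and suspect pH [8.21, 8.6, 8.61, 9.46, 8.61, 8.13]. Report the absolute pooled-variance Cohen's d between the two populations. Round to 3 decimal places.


Pooled-variance Cohen's d for soil pH comparison:
Scene mean = 67.9 / 8 = 8.4875
Suspect mean = 51.62 / 6 = 8.603333
Scene sample variance s_s^2 = 0.165421
Suspect sample variance s_c^2 = 0.222547
Pooled variance = ((n_s-1)*s_s^2 + (n_c-1)*s_c^2) / (n_s + n_c - 2) = 0.189224
Pooled SD = sqrt(0.189224) = 0.434999
Mean difference = -0.115833
|d| = |-0.115833| / 0.434999 = 0.266

0.266


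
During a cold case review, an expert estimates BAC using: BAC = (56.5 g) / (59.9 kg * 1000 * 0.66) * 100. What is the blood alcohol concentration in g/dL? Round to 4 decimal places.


Applying the Widmark formula:
BAC = (dose_g / (body_wt * 1000 * r)) * 100
Denominator = 59.9 * 1000 * 0.66 = 39534
BAC = (56.5 / 39534) * 100
BAC = 0.1429 g/dL

0.1429


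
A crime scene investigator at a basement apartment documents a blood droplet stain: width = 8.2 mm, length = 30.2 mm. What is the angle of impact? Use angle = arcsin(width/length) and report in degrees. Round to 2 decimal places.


Blood spatter impact angle calculation:
width / length = 8.2 / 30.2 = 0.271523
angle = arcsin(0.271523)
angle = 15.75 degrees

15.75


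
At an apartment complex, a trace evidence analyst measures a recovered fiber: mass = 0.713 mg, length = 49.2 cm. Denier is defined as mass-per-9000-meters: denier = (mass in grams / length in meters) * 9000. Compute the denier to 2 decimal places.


Denier calculation:
Mass in grams = 0.713 mg / 1000 = 0.000713 g
Length in meters = 49.2 cm / 100 = 0.492 m
Linear density = mass / length = 0.000713 / 0.492 = 0.00144919 g/m
Denier = (g/m) * 9000 = 0.00144919 * 9000 = 13.04

13.04


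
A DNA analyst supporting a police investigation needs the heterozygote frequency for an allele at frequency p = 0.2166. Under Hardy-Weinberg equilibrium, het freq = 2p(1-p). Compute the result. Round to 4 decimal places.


Hardy-Weinberg heterozygote frequency:
q = 1 - p = 1 - 0.2166 = 0.7834
2pq = 2 * 0.2166 * 0.7834 = 0.3394

0.3394


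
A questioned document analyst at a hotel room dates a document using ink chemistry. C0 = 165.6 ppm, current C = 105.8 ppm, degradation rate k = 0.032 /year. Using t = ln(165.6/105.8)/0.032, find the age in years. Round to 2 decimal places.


Document age estimation:
C0/C = 165.6 / 105.8 = 1.565217
ln(C0/C) = 0.448024
t = 0.448024 / 0.032 = 14.00 years

14.00


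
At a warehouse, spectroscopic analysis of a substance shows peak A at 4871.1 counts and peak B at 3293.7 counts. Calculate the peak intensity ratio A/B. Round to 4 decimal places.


Spectral peak ratio:
Peak A = 4871.1 counts
Peak B = 3293.7 counts
Ratio = 4871.1 / 3293.7 = 1.4789

1.4789


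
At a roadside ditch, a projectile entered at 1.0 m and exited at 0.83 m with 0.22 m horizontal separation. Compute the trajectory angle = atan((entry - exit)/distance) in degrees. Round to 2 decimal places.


Bullet trajectory angle:
Height difference = 1.0 - 0.83 = 0.17 m
angle = atan(0.17 / 0.22)
angle = atan(0.772727)
angle = 37.69 degrees

37.69


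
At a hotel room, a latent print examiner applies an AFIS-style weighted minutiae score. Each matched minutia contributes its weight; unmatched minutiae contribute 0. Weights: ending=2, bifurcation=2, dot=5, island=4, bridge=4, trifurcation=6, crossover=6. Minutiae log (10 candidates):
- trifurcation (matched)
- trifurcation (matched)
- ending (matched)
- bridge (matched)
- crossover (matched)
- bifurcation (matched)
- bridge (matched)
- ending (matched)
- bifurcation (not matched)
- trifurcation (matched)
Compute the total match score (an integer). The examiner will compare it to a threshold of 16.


Weighted minutiae match score:
  trifurcation: matched, +6 (running total 6)
  trifurcation: matched, +6 (running total 12)
  ending: matched, +2 (running total 14)
  bridge: matched, +4 (running total 18)
  crossover: matched, +6 (running total 24)
  bifurcation: matched, +2 (running total 26)
  bridge: matched, +4 (running total 30)
  ending: matched, +2 (running total 32)
  bifurcation: not matched, +0
  trifurcation: matched, +6 (running total 38)
Total score = 38
Threshold = 16; verdict = identification

38


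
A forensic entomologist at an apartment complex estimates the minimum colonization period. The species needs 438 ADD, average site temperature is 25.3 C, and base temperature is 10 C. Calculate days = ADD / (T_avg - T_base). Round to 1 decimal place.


Insect development time:
Effective temperature = avg_temp - T_base = 25.3 - 10 = 15.3 C
Days = ADD / effective_temp = 438 / 15.3 = 28.6 days

28.6


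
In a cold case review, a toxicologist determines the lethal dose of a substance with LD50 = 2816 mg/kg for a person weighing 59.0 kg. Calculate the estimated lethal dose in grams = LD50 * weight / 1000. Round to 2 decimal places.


Lethal dose calculation:
Lethal dose = LD50 * body_weight / 1000
= 2816 * 59.0 / 1000
= 166144 / 1000
= 166.14 g

166.14


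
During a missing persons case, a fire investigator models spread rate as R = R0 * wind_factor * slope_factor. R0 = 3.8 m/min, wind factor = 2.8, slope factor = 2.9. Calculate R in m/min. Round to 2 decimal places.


Fire spread rate calculation:
R = R0 * wind_factor * slope_factor
= 3.8 * 2.8 * 2.9
= 10.64 * 2.9
= 30.86 m/min

30.86


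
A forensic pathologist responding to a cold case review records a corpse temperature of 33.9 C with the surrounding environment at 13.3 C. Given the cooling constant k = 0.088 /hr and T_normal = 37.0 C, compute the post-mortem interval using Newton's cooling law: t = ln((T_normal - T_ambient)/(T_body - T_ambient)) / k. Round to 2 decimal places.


Using Newton's law of cooling:
t = ln((T_normal - T_ambient) / (T_body - T_ambient)) / k
T_normal - T_ambient = 23.7
T_body - T_ambient = 20.6
Ratio = 1.150485
ln(ratio) = 0.140184
t = 0.140184 / 0.088 = 1.59 hours

1.59


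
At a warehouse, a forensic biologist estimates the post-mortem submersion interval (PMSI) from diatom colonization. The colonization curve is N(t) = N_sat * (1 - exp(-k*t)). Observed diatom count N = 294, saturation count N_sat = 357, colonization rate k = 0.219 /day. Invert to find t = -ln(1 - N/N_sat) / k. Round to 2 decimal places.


PMSI from diatom colonization curve:
N / N_sat = 294 / 357 = 0.823529
1 - N/N_sat = 0.176471
ln(1 - N/N_sat) = -1.734599
t = -ln(1 - N/N_sat) / k = -(-1.734599) / 0.219 = 7.92 days

7.92


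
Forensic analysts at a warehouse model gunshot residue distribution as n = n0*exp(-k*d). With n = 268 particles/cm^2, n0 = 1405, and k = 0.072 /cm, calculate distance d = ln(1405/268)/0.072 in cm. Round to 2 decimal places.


GSR distance calculation:
n0/n = 1405 / 268 = 5.242537
ln(n0/n) = 1.656806
d = 1.656806 / 0.072 = 23.01 cm

23.01


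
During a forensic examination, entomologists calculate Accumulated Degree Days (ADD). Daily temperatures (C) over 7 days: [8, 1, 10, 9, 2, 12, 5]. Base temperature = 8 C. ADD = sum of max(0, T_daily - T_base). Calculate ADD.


Computing ADD day by day:
Day 1: max(0, 8 - 8) = 0
Day 2: max(0, 1 - 8) = 0
Day 3: max(0, 10 - 8) = 2
Day 4: max(0, 9 - 8) = 1
Day 5: max(0, 2 - 8) = 0
Day 6: max(0, 12 - 8) = 4
Day 7: max(0, 5 - 8) = 0
Total ADD = 7

7


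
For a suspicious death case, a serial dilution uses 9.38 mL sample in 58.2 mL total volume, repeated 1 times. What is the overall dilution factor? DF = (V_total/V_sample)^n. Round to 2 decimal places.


Dilution factor calculation:
Single dilution = V_total / V_sample = 58.2 / 9.38 ≈ 6.204691
Number of dilutions = 1
Total DF = (58.2 / 9.38)^1 (full precision, rounded at the end) = 6.20

6.20


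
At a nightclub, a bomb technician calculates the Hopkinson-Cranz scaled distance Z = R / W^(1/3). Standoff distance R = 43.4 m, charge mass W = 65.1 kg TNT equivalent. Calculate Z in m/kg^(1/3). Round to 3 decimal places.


Scaled distance calculation:
W^(1/3) = 65.1^(1/3) = 4.022787
Z = R / W^(1/3) = 43.4 / 4.022787
Z = 10.789 m/kg^(1/3)

10.789


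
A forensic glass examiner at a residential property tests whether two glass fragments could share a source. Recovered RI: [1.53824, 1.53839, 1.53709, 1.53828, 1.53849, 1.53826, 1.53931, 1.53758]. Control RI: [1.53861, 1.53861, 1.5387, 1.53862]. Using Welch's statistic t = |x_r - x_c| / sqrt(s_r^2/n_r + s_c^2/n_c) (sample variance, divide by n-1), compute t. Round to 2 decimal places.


Welch's t-criterion for glass RI comparison:
Recovered mean = sum / n_r = 12.30564 / 8 = 1.538205
Control mean = sum / n_c = 6.15454 / 4 = 1.538635
Recovered sample variance s_r^2 = 4.25743e-07
Control sample variance s_c^2 = 1.9e-09
Welch SE (unpooled) = sqrt(s_r^2/n_r + s_c^2/n_c) = sqrt(5.32179e-08 + 4.75e-10) = sqrt(5.36929e-08) = 0.000231717
|mean_r - mean_c| = 0.00043
t = 0.00043 / 0.000231717 = 1.86

1.86


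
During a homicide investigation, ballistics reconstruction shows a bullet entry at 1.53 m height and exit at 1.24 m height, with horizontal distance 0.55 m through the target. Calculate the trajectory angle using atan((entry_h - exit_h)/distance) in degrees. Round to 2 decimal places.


Bullet trajectory angle:
Height difference = 1.53 - 1.24 = 0.29 m
angle = atan(0.29 / 0.55)
angle = atan(0.527273)
angle = 27.80 degrees

27.80


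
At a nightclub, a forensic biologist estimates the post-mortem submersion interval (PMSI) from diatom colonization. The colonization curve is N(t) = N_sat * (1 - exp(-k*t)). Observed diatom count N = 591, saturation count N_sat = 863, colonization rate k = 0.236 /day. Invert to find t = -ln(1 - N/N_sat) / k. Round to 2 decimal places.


PMSI from diatom colonization curve:
N / N_sat = 591 / 863 = 0.68482
1 - N/N_sat = 0.31518
ln(1 - N/N_sat) = -1.154611
t = -ln(1 - N/N_sat) / k = -(-1.154611) / 0.236 = 4.89 days

4.89


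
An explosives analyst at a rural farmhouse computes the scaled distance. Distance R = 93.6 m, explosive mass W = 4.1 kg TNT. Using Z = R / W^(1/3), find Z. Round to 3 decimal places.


Scaled distance calculation:
W^(1/3) = 4.1^(1/3) = 1.600521
Z = R / W^(1/3) = 93.6 / 1.600521
Z = 58.481 m/kg^(1/3)

58.481


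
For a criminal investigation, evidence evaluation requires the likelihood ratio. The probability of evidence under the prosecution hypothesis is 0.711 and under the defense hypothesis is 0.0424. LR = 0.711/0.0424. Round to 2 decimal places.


Likelihood ratio calculation:
LR = P(E|Hp) / P(E|Hd)
LR = 0.711 / 0.0424
LR = 16.77

16.77


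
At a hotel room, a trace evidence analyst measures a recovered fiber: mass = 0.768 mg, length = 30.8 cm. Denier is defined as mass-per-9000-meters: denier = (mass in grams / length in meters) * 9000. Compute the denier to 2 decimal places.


Denier calculation:
Mass in grams = 0.768 mg / 1000 = 0.000768 g
Length in meters = 30.8 cm / 100 = 0.308 m
Linear density = mass / length = 0.000768 / 0.308 = 0.00249351 g/m
Denier = (g/m) * 9000 = 0.00249351 * 9000 = 22.44

22.44


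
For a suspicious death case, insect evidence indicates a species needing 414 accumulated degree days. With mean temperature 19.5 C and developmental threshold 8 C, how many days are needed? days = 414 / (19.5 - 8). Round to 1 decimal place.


Insect development time:
Effective temperature = avg_temp - T_base = 19.5 - 8 = 11.5 C
Days = ADD / effective_temp = 414 / 11.5 = 36.0 days

36.0


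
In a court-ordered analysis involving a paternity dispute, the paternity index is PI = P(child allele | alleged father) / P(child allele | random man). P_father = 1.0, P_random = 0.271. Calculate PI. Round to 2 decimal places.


Paternity Index calculation:
PI = P(allele|father) / P(allele|random)
PI = 1.0 / 0.271
PI = 3.69

3.69


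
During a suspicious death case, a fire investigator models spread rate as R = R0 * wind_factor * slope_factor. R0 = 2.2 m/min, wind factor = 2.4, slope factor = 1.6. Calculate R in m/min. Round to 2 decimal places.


Fire spread rate calculation:
R = R0 * wind_factor * slope_factor
= 2.2 * 2.4 * 1.6
= 5.28 * 1.6
= 8.45 m/min

8.45


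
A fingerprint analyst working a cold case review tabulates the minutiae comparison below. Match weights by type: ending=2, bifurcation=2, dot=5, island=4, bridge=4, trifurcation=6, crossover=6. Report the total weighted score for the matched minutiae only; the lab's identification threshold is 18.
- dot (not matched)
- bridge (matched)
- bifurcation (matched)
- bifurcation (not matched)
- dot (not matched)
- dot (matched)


Weighted minutiae match score:
  dot: not matched, +0
  bridge: matched, +4 (running total 4)
  bifurcation: matched, +2 (running total 6)
  bifurcation: not matched, +0
  dot: not matched, +0
  dot: matched, +5 (running total 11)
Total score = 11
Threshold = 18; verdict = inconclusive

11


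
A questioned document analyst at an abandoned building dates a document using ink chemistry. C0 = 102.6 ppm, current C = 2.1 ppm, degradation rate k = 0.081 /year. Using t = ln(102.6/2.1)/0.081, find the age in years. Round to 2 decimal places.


Document age estimation:
C0/C = 102.6 / 2.1 = 48.857143
ln(C0/C) = 3.888901
t = 3.888901 / 0.081 = 48.01 years

48.01


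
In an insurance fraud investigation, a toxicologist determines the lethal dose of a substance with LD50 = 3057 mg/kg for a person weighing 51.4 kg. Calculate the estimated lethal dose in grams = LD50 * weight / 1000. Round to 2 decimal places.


Lethal dose calculation:
Lethal dose = LD50 * body_weight / 1000
= 3057 * 51.4 / 1000
= 157129.8 / 1000
= 157.13 g

157.13


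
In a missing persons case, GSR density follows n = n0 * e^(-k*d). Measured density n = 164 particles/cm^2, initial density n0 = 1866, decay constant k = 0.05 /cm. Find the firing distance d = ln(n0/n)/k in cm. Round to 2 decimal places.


GSR distance calculation:
n0/n = 1866 / 164 = 11.378049
ln(n0/n) = 2.431686
d = 2.431686 / 0.05 = 48.63 cm

48.63


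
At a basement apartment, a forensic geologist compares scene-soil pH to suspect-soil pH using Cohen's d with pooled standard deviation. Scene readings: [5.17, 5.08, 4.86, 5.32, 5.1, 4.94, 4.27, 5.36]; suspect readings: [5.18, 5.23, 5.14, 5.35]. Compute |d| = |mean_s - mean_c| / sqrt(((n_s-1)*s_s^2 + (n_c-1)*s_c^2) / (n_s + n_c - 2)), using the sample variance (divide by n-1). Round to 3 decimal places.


Pooled-variance Cohen's d for soil pH comparison:
Scene mean = 40.1 / 8 = 5.0125
Suspect mean = 20.9 / 4 = 5.225
Scene sample variance s_s^2 = 0.118879
Suspect sample variance s_c^2 = 0.0083
Pooled variance = ((n_s-1)*s_s^2 + (n_c-1)*s_c^2) / (n_s + n_c - 2) = 0.085705
Pooled SD = sqrt(0.085705) = 0.292754
Mean difference = -0.2125
|d| = |-0.2125| / 0.292754 = 0.726

0.726


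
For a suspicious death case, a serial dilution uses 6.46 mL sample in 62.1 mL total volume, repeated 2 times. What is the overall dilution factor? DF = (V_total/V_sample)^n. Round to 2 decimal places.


Dilution factor calculation:
Single dilution = V_total / V_sample = 62.1 / 6.46 ≈ 9.613003
Number of dilutions = 2
Total DF = (62.1 / 6.46)^2 (full precision, rounded at the end) = 92.41

92.41


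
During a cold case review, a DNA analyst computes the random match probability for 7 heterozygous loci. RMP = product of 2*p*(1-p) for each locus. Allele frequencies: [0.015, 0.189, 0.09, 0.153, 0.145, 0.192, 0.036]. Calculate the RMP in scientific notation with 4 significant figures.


Computing RMP for 7 loci:
Locus 1: 2 * 0.015 * 0.985 = 0.02955
Locus 2: 2 * 0.189 * 0.811 = 0.306558
Locus 3: 2 * 0.09 * 0.91 = 0.1638
Locus 4: 2 * 0.153 * 0.847 = 0.259182
Locus 5: 2 * 0.145 * 0.855 = 0.24795
Locus 6: 2 * 0.192 * 0.808 = 0.310272
Locus 7: 2 * 0.036 * 0.964 = 0.069408
RMP = 2.054e-06

2.054e-06


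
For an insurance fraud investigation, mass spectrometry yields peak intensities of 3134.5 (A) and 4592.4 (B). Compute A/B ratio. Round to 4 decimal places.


Spectral peak ratio:
Peak A = 3134.5 counts
Peak B = 4592.4 counts
Ratio = 3134.5 / 4592.4 = 0.6825

0.6825


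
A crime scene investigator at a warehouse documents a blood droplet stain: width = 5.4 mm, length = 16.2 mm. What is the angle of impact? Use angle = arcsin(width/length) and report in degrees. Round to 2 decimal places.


Blood spatter impact angle calculation:
width / length = 5.4 / 16.2 = 0.333333
angle = arcsin(0.333333)
angle = 19.47 degrees

19.47


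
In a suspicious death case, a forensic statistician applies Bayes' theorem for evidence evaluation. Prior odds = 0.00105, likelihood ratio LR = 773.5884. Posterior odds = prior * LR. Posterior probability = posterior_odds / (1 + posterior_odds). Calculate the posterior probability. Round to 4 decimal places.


Bayesian evidence evaluation:
Posterior odds = prior_odds * LR = 0.00105 * 773.5884 = 0.8122678
Posterior probability = posterior_odds / (1 + posterior_odds)
= 0.8122678 / (1 + 0.8122678)
= 0.8122678 / 1.8122678
= 0.4482

0.4482


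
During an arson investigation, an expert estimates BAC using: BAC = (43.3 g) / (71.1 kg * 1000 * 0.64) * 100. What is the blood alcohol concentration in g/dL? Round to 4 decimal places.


Applying the Widmark formula:
BAC = (dose_g / (body_wt * 1000 * r)) * 100
Denominator = 71.1 * 1000 * 0.64 = 45504
BAC = (43.3 / 45504) * 100
BAC = 0.0952 g/dL

0.0952


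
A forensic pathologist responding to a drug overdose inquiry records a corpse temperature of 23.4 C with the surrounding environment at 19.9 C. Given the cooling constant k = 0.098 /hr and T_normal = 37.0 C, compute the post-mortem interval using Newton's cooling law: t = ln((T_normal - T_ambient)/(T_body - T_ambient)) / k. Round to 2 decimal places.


Using Newton's law of cooling:
t = ln((T_normal - T_ambient) / (T_body - T_ambient)) / k
T_normal - T_ambient = 17.1
T_body - T_ambient = 3.5
Ratio = 4.885714
ln(ratio) = 1.586315
t = 1.586315 / 0.098 = 16.19 hours

16.19


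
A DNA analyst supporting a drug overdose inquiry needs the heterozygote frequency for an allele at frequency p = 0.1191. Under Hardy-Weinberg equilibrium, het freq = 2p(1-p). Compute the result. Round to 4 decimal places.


Hardy-Weinberg heterozygote frequency:
q = 1 - p = 1 - 0.1191 = 0.8809
2pq = 2 * 0.1191 * 0.8809 = 0.2098

0.2098


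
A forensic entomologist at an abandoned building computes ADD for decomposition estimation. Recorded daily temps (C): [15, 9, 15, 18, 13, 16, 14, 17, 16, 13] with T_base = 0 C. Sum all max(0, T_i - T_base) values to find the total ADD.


Computing ADD day by day:
Day 1: max(0, 15 - 0) = 15
Day 2: max(0, 9 - 0) = 9
Day 3: max(0, 15 - 0) = 15
Day 4: max(0, 18 - 0) = 18
Day 5: max(0, 13 - 0) = 13
Day 6: max(0, 16 - 0) = 16
Day 7: max(0, 14 - 0) = 14
Day 8: max(0, 17 - 0) = 17
Day 9: max(0, 16 - 0) = 16
Day 10: max(0, 13 - 0) = 13
Total ADD = 146

146


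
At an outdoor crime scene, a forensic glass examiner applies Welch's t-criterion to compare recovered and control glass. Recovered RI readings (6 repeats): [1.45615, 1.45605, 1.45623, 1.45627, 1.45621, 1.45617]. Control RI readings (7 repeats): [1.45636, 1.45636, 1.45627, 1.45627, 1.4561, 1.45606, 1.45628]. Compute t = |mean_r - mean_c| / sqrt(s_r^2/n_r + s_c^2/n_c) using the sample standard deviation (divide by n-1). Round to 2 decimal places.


Welch's t-criterion for glass RI comparison:
Recovered mean = sum / n_r = 8.73708 / 6 = 1.45618
Control mean = sum / n_c = 10.1937 / 7 = 1.4562429
Recovered sample variance s_r^2 = 5.88e-09
Control sample variance s_c^2 = 1.40238e-08
Welch SE (unpooled) = sqrt(s_r^2/n_r + s_c^2/n_c) = sqrt(9.8e-10 + 2.0034e-09) = sqrt(2.9834e-09) = 5.46205e-05
|mean_r - mean_c| = 6.28571e-05
t = 6.28571e-05 / 5.46205e-05 = 1.15

1.15


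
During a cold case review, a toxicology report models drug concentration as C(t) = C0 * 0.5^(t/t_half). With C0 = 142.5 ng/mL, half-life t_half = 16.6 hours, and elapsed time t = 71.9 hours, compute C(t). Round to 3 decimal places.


Drug concentration decay:
Number of half-lives = t / t_half = 71.9 / 16.6 = 4.331325
Decay factor = 0.5^4.331325 = 0.04967539
C(t) = 142.5 * 0.04967539 = 7.079 ng/mL

7.079


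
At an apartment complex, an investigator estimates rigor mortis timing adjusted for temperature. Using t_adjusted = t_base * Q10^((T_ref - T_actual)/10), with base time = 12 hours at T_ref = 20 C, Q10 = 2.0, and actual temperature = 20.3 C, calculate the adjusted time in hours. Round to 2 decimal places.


Rigor mortis time adjustment:
Exponent = (T_ref - T_actual) / 10 = (20 - 20.3) / 10 = -0.03
Q10 factor = 2.0^-0.03 = 0.97942
t_adjusted = 12 * 0.97942 = 11.75 hours

11.75


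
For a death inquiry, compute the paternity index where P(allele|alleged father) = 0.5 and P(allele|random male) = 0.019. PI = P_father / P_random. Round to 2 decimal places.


Paternity Index calculation:
PI = P(allele|father) / P(allele|random)
PI = 0.5 / 0.019
PI = 26.32

26.32


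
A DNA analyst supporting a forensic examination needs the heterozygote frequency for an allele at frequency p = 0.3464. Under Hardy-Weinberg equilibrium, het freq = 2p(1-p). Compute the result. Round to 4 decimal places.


Hardy-Weinberg heterozygote frequency:
q = 1 - p = 1 - 0.3464 = 0.6536
2pq = 2 * 0.3464 * 0.6536 = 0.4528

0.4528


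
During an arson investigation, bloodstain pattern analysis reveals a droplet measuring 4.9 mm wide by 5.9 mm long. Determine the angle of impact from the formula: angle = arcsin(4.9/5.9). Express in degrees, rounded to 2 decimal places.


Blood spatter impact angle calculation:
width / length = 4.9 / 5.9 = 0.830508
angle = arcsin(0.830508)
angle = 56.15 degrees

56.15


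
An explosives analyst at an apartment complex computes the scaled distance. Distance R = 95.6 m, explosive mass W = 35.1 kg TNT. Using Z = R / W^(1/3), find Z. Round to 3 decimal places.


Scaled distance calculation:
W^(1/3) = 35.1^(1/3) = 3.274179
Z = R / W^(1/3) = 95.6 / 3.274179
Z = 29.198 m/kg^(1/3)

29.198


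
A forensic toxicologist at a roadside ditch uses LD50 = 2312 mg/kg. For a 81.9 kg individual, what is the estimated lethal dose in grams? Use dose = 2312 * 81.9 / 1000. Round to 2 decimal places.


Lethal dose calculation:
Lethal dose = LD50 * body_weight / 1000
= 2312 * 81.9 / 1000
= 189352.8 / 1000
= 189.35 g

189.35


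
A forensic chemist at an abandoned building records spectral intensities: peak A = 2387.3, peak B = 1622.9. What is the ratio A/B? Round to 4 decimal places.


Spectral peak ratio:
Peak A = 2387.3 counts
Peak B = 1622.9 counts
Ratio = 2387.3 / 1622.9 = 1.4710

1.4710


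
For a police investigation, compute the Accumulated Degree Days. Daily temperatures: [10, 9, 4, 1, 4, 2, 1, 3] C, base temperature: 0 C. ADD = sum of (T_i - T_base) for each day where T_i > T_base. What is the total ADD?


Computing ADD day by day:
Day 1: max(0, 10 - 0) = 10
Day 2: max(0, 9 - 0) = 9
Day 3: max(0, 4 - 0) = 4
Day 4: max(0, 1 - 0) = 1
Day 5: max(0, 4 - 0) = 4
Day 6: max(0, 2 - 0) = 2
Day 7: max(0, 1 - 0) = 1
Day 8: max(0, 3 - 0) = 3
Total ADD = 34

34


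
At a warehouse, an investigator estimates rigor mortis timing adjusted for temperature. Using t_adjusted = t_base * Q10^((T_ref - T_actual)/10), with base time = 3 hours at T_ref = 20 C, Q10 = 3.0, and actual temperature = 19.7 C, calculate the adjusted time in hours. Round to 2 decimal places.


Rigor mortis time adjustment:
Exponent = (T_ref - T_actual) / 10 = (20 - 19.7) / 10 = 0.03
Q10 factor = 3.0^0.03 = 1.03351
t_adjusted = 3 * 1.03351 = 3.10 hours

3.10


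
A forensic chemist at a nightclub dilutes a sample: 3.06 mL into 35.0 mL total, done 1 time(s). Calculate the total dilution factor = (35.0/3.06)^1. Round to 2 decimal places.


Dilution factor calculation:
Single dilution = V_total / V_sample = 35.0 / 3.06 ≈ 11.437908
Number of dilutions = 1
Total DF = (35.0 / 3.06)^1 (full precision, rounded at the end) = 11.44

11.44


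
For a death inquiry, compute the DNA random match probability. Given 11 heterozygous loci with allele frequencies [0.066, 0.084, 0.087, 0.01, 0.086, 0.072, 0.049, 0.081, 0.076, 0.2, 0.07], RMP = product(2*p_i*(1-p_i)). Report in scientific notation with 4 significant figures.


Computing RMP for 11 loci:
Locus 1: 2 * 0.066 * 0.934 = 0.123288
Locus 2: 2 * 0.084 * 0.916 = 0.153888
Locus 3: 2 * 0.087 * 0.913 = 0.158862
Locus 4: 2 * 0.01 * 0.99 = 0.0198
Locus 5: 2 * 0.086 * 0.914 = 0.157208
Locus 6: 2 * 0.072 * 0.928 = 0.133632
Locus 7: 2 * 0.049 * 0.951 = 0.093198
Locus 8: 2 * 0.081 * 0.919 = 0.148878
Locus 9: 2 * 0.076 * 0.924 = 0.140448
Locus 10: 2 * 0.2 * 0.8 = 0.32
Locus 11: 2 * 0.07 * 0.93 = 0.1302
RMP = 1.018e-10

1.018e-10


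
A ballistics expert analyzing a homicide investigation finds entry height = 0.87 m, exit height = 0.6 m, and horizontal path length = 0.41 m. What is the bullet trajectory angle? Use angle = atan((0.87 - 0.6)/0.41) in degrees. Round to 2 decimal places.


Bullet trajectory angle:
Height difference = 0.87 - 0.6 = 0.27 m
angle = atan(0.27 / 0.41)
angle = atan(0.658537)
angle = 33.37 degrees

33.37


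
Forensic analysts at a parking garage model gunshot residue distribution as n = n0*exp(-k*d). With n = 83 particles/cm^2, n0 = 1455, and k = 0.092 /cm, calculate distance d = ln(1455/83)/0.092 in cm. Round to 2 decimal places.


GSR distance calculation:
n0/n = 1455 / 83 = 17.53012
ln(n0/n) = 2.863921
d = 2.863921 / 0.092 = 31.13 cm

31.13


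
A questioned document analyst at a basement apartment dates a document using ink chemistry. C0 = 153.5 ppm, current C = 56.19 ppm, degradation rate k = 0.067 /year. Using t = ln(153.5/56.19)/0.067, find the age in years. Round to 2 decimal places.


Document age estimation:
C0/C = 153.5 / 56.19 = 2.731803
ln(C0/C) = 1.004962
t = 1.004962 / 0.067 = 15.00 years

15.00


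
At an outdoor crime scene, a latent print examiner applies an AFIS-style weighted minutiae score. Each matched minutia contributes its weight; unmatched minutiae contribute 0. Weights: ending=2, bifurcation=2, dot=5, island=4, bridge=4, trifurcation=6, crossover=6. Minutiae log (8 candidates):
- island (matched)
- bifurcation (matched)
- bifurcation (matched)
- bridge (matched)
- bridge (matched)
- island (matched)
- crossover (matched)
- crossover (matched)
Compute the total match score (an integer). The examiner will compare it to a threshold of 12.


Weighted minutiae match score:
  island: matched, +4 (running total 4)
  bifurcation: matched, +2 (running total 6)
  bifurcation: matched, +2 (running total 8)
  bridge: matched, +4 (running total 12)
  bridge: matched, +4 (running total 16)
  island: matched, +4 (running total 20)
  crossover: matched, +6 (running total 26)
  crossover: matched, +6 (running total 32)
Total score = 32
Threshold = 12; verdict = identification

32


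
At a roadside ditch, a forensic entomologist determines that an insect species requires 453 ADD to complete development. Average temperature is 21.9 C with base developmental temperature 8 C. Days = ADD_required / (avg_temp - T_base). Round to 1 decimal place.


Insect development time:
Effective temperature = avg_temp - T_base = 21.9 - 8 = 13.9 C
Days = ADD / effective_temp = 453 / 13.9 = 32.6 days

32.6


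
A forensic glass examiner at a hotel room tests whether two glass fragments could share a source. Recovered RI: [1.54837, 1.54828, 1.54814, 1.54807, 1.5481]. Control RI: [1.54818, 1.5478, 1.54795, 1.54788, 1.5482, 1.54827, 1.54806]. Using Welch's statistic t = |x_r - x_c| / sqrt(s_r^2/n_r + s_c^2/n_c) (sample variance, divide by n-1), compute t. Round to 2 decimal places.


Welch's t-criterion for glass RI comparison:
Recovered mean = sum / n_r = 7.74096 / 5 = 1.548192
Control mean = sum / n_c = 10.83634 / 7 = 1.5480486
Recovered sample variance s_r^2 = 1.637e-08
Control sample variance s_c^2 = 3.15476e-08
Welch SE (unpooled) = sqrt(s_r^2/n_r + s_c^2/n_c) = sqrt(3.274e-09 + 4.5068e-09) = sqrt(7.7808e-09) = 8.82088e-05
|mean_r - mean_c| = 0.000143429
t = 0.000143429 / 8.82088e-05 = 1.63

1.63


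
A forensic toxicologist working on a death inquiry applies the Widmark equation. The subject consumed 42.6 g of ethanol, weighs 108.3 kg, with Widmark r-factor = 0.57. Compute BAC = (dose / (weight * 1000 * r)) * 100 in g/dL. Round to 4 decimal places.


Applying the Widmark formula:
BAC = (dose_g / (body_wt * 1000 * r)) * 100
Denominator = 108.3 * 1000 * 0.57 = 61731
BAC = (42.6 / 61731) * 100
BAC = 0.0690 g/dL

0.0690


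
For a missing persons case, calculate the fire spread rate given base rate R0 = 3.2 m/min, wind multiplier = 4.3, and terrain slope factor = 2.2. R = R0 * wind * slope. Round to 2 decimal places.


Fire spread rate calculation:
R = R0 * wind_factor * slope_factor
= 3.2 * 4.3 * 2.2
= 13.76 * 2.2
= 30.27 m/min

30.27


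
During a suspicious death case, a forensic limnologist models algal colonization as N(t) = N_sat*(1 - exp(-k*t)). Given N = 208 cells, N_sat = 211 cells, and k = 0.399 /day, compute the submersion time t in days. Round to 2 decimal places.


PMSI from diatom colonization curve:
N / N_sat = 208 / 211 = 0.985782
1 - N/N_sat = 0.014218
ln(1 - N/N_sat) = -4.253247
t = -ln(1 - N/N_sat) / k = -(-4.253247) / 0.399 = 10.66 days

10.66


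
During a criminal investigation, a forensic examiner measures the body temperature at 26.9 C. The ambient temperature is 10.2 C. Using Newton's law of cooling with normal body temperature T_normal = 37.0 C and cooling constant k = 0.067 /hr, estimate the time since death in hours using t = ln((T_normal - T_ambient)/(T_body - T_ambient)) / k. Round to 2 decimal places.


Using Newton's law of cooling:
t = ln((T_normal - T_ambient) / (T_body - T_ambient)) / k
T_normal - T_ambient = 26.8
T_body - T_ambient = 16.7
Ratio = 1.60479
ln(ratio) = 0.472993
t = 0.472993 / 0.067 = 7.06 hours

7.06


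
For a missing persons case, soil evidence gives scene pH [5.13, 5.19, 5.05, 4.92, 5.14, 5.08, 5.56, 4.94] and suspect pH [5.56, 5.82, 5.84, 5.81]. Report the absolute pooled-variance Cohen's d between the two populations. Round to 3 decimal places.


Pooled-variance Cohen's d for soil pH comparison:
Scene mean = 41.01 / 8 = 5.12625
Suspect mean = 23.03 / 4 = 5.7575
Scene sample variance s_s^2 = 0.039655
Suspect sample variance s_c^2 = 0.017492
Pooled variance = ((n_s-1)*s_s^2 + (n_c-1)*s_c^2) / (n_s + n_c - 2) = 0.033006
Pooled SD = sqrt(0.033006) = 0.181676
Mean difference = -0.63125
|d| = |-0.63125| / 0.181676 = 3.475

3.475
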